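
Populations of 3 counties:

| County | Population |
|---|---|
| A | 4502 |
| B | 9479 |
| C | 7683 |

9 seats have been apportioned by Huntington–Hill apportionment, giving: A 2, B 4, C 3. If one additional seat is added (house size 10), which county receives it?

Priority for the next seat is population ÷ (√(s·(s+1))).
Priorities: A 1837.934, B 2119.569, C 2217.891.
Highest priority: C.

C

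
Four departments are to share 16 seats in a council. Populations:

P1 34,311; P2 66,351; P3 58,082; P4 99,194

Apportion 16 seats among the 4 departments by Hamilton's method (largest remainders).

P1=2; P2=4; P3=4; P4=6

The standard divisor is 257938/16 ≈ 16121.125.
Standard quotas: P1 2.1283, P2 4.1158, P3 3.6029, P4 6.1530.
Lower quotas: P1 2, P2 4, P3 3, P4 6 (sum 15, leaving 1 seat).
Remainders in descending order: P3 0.6029, P4 0.1530, P1 0.1283, P2 0.1158.
Largest remainder: P3 receives the extra seat.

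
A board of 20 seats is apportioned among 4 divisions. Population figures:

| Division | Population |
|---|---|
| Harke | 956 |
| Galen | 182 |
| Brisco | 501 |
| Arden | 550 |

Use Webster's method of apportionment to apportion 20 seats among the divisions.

Standard divisor 2189/20 ≈ 109.45; standard quotas: Harke 8.735, Galen 1.663, Brisco 4.577, Arden 5.025.
Rounding to the nearest integer gives 9, 2, 5, 5 = 21 seats, so the divisor must be adjusted.
With modified divisor 112: modified quotas Harke 8.536, Galen 1.625, Brisco 4.473, Arden 4.911.
Rounding to the nearest integer: Harke 9, Galen 2, Brisco 4, Arden 5 (total 20).

Harke 9; Galen 2; Brisco 4; Arden 5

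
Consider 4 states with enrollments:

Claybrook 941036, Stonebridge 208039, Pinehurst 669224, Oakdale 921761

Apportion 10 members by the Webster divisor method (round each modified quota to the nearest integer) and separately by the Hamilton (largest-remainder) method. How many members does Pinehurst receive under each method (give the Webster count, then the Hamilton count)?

2 and 3

Webster: Claybrook 4, Stonebridge 1, Pinehurst 2, Oakdale 3.
Hamilton: Claybrook 3, Stonebridge 1, Pinehurst 3, Oakdale 3.
Pinehurst gets 2 under Webster and 3 under Hamilton.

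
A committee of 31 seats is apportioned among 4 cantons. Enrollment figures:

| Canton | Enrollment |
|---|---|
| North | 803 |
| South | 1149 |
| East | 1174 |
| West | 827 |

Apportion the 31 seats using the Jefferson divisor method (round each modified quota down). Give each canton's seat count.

Standard divisor 3953/31 ≈ 127.516; standard quotas: North 6.297, South 9.011, East 9.207, West 6.485.
Rounding down gives 6, 9, 9, 6 = 30 seats, so the divisor must be adjusted.
With modified divisor 117.8: modified quotas North 6.817, South 9.754, East 9.966, West 7.020.
Rounding down: North 6, South 9, East 9, West 7 (total 31).

North 6, South 9, East 9, West 7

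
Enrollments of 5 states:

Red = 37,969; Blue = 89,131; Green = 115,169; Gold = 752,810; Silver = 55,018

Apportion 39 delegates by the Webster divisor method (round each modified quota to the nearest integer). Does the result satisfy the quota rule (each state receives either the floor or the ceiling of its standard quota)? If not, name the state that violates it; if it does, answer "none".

Gold

Standard quotas: Red 1.410, Blue 3.310, Green 4.277, Gold 27.959, Silver 2.043.
Webster allocation: Red 1, Blue 3, Green 4, Gold 29, Silver 2.
Gold has quota 27.959 (lower 27, upper 28) but receives 29 — outside the quota interval.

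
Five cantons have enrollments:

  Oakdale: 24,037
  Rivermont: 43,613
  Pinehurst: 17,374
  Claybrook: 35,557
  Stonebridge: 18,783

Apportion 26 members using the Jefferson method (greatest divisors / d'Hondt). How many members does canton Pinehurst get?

Standard divisor 139364/26 ≈ 5360.154; standard quotas: Oakdale 4.484, Rivermont 8.137, Pinehurst 3.241, Claybrook 6.634, Stonebridge 3.504.
Rounding down gives 4, 8, 3, 6, 3 = 24 seats, so the divisor must be adjusted.
With modified divisor 4830: modified quotas Oakdale 4.977, Rivermont 9.030, Pinehurst 3.597, Claybrook 7.362, Stonebridge 3.889.
Rounding down: Oakdale 4, Rivermont 9, Pinehurst 3, Claybrook 7, Stonebridge 3 (total 26).
Pinehurst receives 3.

3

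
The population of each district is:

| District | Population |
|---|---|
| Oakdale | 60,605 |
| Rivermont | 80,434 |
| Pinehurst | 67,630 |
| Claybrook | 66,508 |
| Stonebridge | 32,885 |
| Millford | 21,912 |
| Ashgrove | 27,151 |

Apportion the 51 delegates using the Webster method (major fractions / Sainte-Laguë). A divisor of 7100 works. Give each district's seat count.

Oakdale 9, Rivermont 11, Pinehurst 10, Claybrook 9, Stonebridge 5, Millford 3, Ashgrove 4

With modified divisor 7100: modified quotas Oakdale 8.536, Rivermont 11.329, Pinehurst 9.525, Claybrook 9.367, Stonebridge 4.632, Millford 3.086, Ashgrove 3.824.
Rounding to the nearest integer: Oakdale 9, Rivermont 11, Pinehurst 10, Claybrook 9, Stonebridge 5, Millford 3, Ashgrove 4 (total 51).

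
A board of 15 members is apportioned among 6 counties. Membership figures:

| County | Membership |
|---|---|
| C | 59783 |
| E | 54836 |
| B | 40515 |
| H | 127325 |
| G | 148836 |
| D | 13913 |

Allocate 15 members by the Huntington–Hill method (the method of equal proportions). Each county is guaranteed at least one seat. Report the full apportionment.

C=2, E=2, B=1, H=4, G=5, D=1

With divisor 30965: modified quotas C 1.931, E 1.771, B 1.308, H 4.112, G 4.807, D 0.449.
Geometric-mean thresholds: C √(1·2)=1.414, E √(1·2)=1.414, B √(1·2)=1.414, H √(4·5)=4.472, G √(4·5)=4.472, D (min 1).
Each quota rounded against its threshold gives C 2, E 2, B 1, H 4, G 5, D 1 (total 15).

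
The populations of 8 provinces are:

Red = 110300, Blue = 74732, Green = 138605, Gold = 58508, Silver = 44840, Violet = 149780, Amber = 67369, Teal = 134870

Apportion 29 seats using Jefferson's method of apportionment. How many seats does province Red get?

4

Standard divisor 779004/29 ≈ 26862.207; standard quotas: Red 4.106, Blue 2.782, Green 5.160, Gold 2.178, Silver 1.669, Violet 5.576, Amber 2.508, Teal 5.021.
Rounding down gives 4, 2, 5, 2, 1, 5, 2, 5 = 26 seats, so the divisor must be adjusted.
With modified divisor 22800: modified quotas Red 4.838, Blue 3.278, Green 6.079, Gold 2.566, Silver 1.967, Violet 6.569, Amber 2.955, Teal 5.915.
Rounding down: Red 4, Blue 3, Green 6, Gold 2, Silver 1, Violet 6, Amber 2, Teal 5 (total 29).
Red receives 4.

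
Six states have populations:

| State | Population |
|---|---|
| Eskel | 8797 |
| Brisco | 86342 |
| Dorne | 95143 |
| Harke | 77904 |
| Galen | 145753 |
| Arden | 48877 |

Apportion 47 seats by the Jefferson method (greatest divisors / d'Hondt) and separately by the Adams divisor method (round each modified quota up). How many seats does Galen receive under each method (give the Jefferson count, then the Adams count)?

Jefferson: Eskel 0, Brisco 9, Dorne 10, Harke 8, Galen 15, Arden 5.
Adams: Eskel 1, Brisco 9, Dorne 10, Harke 8, Galen 14, Arden 5.
Galen gets 15 under Jefferson and 14 under Adams.

15 and 14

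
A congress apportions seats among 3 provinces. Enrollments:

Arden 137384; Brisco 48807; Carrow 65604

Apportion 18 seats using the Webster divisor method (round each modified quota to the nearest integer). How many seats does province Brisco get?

Standard divisor 251795/18 ≈ 13988.611; standard quotas: Arden 9.821, Brisco 3.489, Carrow 4.690.
Rounding to the nearest integer gives Arden 10, Brisco 3, Carrow 5 — total 18, matching the house size, so no adjustment is needed.
Brisco receives 3.

3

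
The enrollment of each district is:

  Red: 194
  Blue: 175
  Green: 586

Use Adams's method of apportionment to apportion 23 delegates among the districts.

Red=5, Blue=4, Green=14

Standard divisor 955/23 ≈ 41.522; standard quotas: Red 4.672, Blue 4.215, Green 14.113.
Rounding up gives 5, 5, 15 = 25 seats, so the divisor must be adjusted.
With modified divisor 44: modified quotas Red 4.409, Blue 3.977, Green 13.318.
Rounding up: Red 5, Blue 4, Green 14 (total 23).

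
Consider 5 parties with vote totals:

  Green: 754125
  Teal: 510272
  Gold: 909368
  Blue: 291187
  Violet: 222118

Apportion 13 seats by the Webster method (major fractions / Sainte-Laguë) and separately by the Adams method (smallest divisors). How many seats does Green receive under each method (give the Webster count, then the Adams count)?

Webster: Green 4, Teal 3, Gold 4, Blue 1, Violet 1.
Adams: Green 3, Teal 3, Gold 4, Blue 2, Violet 1.
Green gets 4 under Webster and 3 under Adams.

4 and 3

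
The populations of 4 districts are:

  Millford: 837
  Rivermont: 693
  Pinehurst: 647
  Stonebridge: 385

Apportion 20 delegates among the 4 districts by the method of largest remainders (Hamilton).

Millford 7; Rivermont 5; Pinehurst 5; Stonebridge 3

Total 2562; standard divisor 2562/20 ≈ 128.1.
Standard quotas: Millford 6.534, Rivermont 5.410, Pinehurst 5.051, Stonebridge 3.005.
Lower quotas: Millford 6, Rivermont 5, Pinehurst 5, Stonebridge 3 (sum 19, leaving 1 seat).
Remainders in descending order: Millford 0.534, Rivermont 0.410, Pinehurst 0.051, Stonebridge 0.005.
Largest remainder: Millford receives the extra seat.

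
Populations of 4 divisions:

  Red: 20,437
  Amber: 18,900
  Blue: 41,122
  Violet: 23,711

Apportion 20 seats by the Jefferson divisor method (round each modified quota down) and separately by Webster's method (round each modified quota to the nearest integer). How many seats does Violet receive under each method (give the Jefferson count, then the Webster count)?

Jefferson: Red 4, Amber 3, Blue 8, Violet 5.
Webster: Red 4, Amber 4, Blue 8, Violet 4.
Violet gets 5 under Jefferson and 4 under Webster.

5 and 4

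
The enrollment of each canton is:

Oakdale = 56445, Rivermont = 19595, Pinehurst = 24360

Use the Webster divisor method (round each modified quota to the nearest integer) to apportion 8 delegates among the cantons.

Standard divisor 100400/8 ≈ 12550; standard quotas: Oakdale 4.498, Rivermont 1.561, Pinehurst 1.941.
Rounding to the nearest integer gives Oakdale 4, Rivermont 2, Pinehurst 2 — total 8, matching the house size, so no adjustment is needed.

Oakdale=4, Rivermont=2, Pinehurst=2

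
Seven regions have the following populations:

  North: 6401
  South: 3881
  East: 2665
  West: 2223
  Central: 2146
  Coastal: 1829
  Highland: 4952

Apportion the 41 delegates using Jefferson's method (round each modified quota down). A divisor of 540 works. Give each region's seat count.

North=11; South=7; East=4; West=4; Central=3; Coastal=3; Highland=9

With modified divisor 540: modified quotas North 11.854, South 7.187, East 4.935, West 4.117, Central 3.974, Coastal 3.387, Highland 9.170.
Rounding down: North 11, South 7, East 4, West 4, Central 3, Coastal 3, Highland 9 (total 41).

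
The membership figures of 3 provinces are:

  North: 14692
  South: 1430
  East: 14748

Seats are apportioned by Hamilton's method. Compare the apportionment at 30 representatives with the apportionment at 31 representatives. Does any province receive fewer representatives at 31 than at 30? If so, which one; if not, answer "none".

At 30 seats: North 14, South 2, East 14.
At 31 seats: North 15, South 1, East 15.
South drops from 2 to 1.

South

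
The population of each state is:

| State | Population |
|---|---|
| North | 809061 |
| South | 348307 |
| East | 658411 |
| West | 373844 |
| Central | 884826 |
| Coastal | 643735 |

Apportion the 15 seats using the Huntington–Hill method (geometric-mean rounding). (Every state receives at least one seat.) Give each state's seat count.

With divisor 259115: modified quotas North 3.122, South 1.344, East 2.541, West 1.443, Central 3.415, Coastal 2.484.
Geometric-mean thresholds: North √(3·4)=3.464, South √(1·2)=1.414, East √(2·3)=2.449, West √(1·2)=1.414, Central √(3·4)=3.464, Coastal √(2·3)=2.449.
Each quota rounded against its threshold gives North 3, South 1, East 3, West 2, Central 3, Coastal 3 (total 15).

North 3; South 1; East 3; West 2; Central 3; Coastal 3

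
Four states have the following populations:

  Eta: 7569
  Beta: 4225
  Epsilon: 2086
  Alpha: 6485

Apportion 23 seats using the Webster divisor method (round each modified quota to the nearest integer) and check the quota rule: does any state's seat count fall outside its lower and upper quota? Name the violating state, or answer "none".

Standard quotas: Eta 8.548, Beta 4.772, Epsilon 2.356, Alpha 7.324.
Webster allocation: Eta 9, Beta 5, Epsilon 2, Alpha 7.
Every allocation lies between the lower and upper quota.

none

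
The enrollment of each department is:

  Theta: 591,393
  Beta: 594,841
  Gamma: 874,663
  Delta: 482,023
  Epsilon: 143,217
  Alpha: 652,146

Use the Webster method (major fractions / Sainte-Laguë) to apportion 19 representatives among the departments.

Theta 3, Beta 3, Gamma 5, Delta 3, Epsilon 1, Alpha 4

Standard divisor 3338283/19 ≈ 175699.105; standard quotas: Theta 3.366, Beta 3.386, Gamma 4.978, Delta 2.743, Epsilon 0.815, Alpha 3.712.
Rounding to the nearest integer gives Theta 3, Beta 3, Gamma 5, Delta 3, Epsilon 1, Alpha 4 — total 19, matching the house size, so no adjustment is needed.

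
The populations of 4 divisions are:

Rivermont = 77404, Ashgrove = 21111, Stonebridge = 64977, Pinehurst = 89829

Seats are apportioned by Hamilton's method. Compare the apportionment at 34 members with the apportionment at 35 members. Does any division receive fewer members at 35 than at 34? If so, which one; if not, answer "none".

At 34 seats: Rivermont 10, Ashgrove 3, Stonebridge 9, Pinehurst 12.
At 35 seats: Rivermont 11, Ashgrove 3, Stonebridge 9, Pinehurst 12.
No division's allocation decreased.

none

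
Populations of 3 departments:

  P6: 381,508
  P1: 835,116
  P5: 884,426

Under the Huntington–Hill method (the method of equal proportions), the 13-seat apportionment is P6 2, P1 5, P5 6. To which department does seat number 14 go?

Priority for the next seat is population ÷ (√(s·(s+1))).
Priorities: P6 155749.989, P1 152470.624, P5 136469.895.
Highest priority: P6.

P6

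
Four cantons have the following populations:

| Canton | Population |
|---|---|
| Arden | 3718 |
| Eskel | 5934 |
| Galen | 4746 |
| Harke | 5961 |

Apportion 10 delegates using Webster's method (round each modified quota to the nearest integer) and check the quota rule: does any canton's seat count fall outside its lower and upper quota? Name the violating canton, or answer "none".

Standard quotas: Arden 1.826, Eskel 2.915, Galen 2.331, Harke 2.928.
Webster allocation: Arden 2, Eskel 3, Galen 2, Harke 3.
Every allocation lies between the lower and upper quota.

none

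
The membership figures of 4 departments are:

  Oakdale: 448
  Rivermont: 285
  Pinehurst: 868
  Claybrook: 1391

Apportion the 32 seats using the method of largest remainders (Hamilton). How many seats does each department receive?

The standard divisor is 2992/32 ≈ 93.5.
Standard quotas: Oakdale 4.791, Rivermont 3.048, Pinehurst 9.283, Claybrook 14.877.
Lower quotas: Oakdale 4, Rivermont 3, Pinehurst 9, Claybrook 14 (sum 30, leaving 2 seats).
Remainders in descending order: Claybrook 0.877, Oakdale 0.791, Pinehurst 0.283, Rivermont 0.048.
The surplus seats go to Claybrook, Oakdale.

Oakdale 5, Rivermont 3, Pinehurst 9, Claybrook 15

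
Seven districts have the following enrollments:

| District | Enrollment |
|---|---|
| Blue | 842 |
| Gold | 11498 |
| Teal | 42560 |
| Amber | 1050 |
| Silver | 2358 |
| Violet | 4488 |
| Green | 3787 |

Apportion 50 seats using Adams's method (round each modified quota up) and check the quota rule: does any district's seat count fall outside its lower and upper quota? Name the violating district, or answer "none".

Standard quotas: Blue 0.632, Gold 8.634, Teal 31.960, Amber 0.788, Silver 1.771, Violet 3.370, Green 2.844.
Adams allocation: Blue 1, Gold 9, Teal 30, Amber 1, Silver 2, Violet 4, Green 3.
Teal has quota 31.960 (lower 31, upper 32) but receives 30 — outside the quota interval.

Teal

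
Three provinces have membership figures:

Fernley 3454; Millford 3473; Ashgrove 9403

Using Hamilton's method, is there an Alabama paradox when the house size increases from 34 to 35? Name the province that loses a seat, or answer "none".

At 34 seats: Fernley 7, Millford 7, Ashgrove 20.
At 35 seats: Fernley 7, Millford 8, Ashgrove 20.
No province's allocation decreased.

none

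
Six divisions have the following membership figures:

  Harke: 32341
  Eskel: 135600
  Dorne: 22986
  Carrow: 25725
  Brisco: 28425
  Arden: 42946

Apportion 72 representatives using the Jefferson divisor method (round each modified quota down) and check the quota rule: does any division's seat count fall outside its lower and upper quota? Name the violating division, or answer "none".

Eskel

Standard quotas: Harke 8.085, Eskel 33.897, Dorne 5.746, Carrow 6.431, Brisco 7.106, Arden 10.736.
Jefferson allocation: Harke 8, Eskel 35, Dorne 5, Carrow 6, Brisco 7, Arden 11.
Eskel has quota 33.897 (lower 33, upper 34) but receives 35 — outside the quota interval.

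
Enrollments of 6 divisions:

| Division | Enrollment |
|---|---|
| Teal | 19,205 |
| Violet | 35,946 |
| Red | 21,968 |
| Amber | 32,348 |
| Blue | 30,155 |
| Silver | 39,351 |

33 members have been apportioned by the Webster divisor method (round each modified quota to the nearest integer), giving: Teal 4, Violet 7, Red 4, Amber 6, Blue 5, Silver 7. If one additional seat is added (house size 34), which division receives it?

Priority for the next seat is population ÷ (current seats + 0.5).
Priorities: Teal 4267.778, Violet 4792.800, Red 4881.778, Amber 4976.615, Blue 5482.727, Silver 5246.800.
Highest priority: Blue.

Blue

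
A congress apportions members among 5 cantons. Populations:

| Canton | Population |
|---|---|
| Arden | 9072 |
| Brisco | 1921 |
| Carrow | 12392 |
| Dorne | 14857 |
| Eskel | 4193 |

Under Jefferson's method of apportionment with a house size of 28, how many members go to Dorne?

Standard divisor 42435/28 ≈ 1515.536; standard quotas: Arden 5.986, Brisco 1.268, Carrow 8.177, Dorne 9.803, Eskel 2.767.
Rounding down gives 5, 1, 8, 9, 2 = 25 seats, so the divisor must be adjusted.
With modified divisor 1387: modified quotas Arden 6.541, Brisco 1.385, Carrow 8.934, Dorne 10.712, Eskel 3.023.
Rounding down: Arden 6, Brisco 1, Carrow 8, Dorne 10, Eskel 3 (total 28).
Dorne receives 10.

10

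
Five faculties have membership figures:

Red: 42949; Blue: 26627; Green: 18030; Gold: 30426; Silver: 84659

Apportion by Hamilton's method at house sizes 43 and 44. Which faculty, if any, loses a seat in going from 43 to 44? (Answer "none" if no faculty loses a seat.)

none

At 43 seats: Red 9, Blue 6, Green 4, Gold 6, Silver 18.
At 44 seats: Red 9, Blue 6, Green 4, Gold 7, Silver 18.
No faculty's allocation decreased.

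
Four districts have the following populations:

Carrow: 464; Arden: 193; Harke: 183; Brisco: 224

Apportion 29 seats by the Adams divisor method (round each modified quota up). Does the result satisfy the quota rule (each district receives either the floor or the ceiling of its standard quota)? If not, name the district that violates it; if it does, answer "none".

Standard quotas: Carrow 12.647, Arden 5.260, Harke 4.988, Brisco 6.105.
Adams allocation: Carrow 13, Arden 5, Harke 5, Brisco 6.
Every allocation lies between the lower and upper quota.

none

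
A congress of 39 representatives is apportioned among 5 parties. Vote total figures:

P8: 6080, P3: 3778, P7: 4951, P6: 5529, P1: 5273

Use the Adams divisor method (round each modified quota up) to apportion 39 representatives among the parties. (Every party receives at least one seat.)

P8 9, P3 6, P7 8, P6 8, P1 8

Standard divisor 25611/39 ≈ 656.692; standard quotas: P8 9.259, P3 5.753, P7 7.539, P6 8.419, P1 8.030.
Rounding up gives 10, 6, 8, 9, 9 = 42 seats, so the divisor must be adjusted.
With modified divisor 700: modified quotas P8 8.686, P3 5.397, P7 7.073, P6 7.899, P1 7.533.
Rounding up: P8 9, P3 6, P7 8, P6 8, P1 8 (total 39).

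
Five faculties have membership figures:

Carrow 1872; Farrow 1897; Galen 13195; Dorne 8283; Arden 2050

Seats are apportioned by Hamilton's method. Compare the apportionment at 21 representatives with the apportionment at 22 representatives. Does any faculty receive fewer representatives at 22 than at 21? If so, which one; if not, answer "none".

At 21 seats: Carrow 1, Farrow 2, Galen 10, Dorne 6, Arden 2.
At 22 seats: Carrow 1, Farrow 1, Galen 11, Dorne 7, Arden 2.
Farrow drops from 2 to 1.

Farrow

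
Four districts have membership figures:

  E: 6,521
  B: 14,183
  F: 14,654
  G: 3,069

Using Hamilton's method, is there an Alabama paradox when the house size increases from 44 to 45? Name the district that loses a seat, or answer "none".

At 44 seats: E 7, B 16, F 17, G 4.
At 45 seats: E 8, B 17, F 17, G 3.
G drops from 4 to 3.

G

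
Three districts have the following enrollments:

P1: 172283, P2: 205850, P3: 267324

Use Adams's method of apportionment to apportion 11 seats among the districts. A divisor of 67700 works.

With modified divisor 67700: modified quotas P1 2.545, P2 3.041, P3 3.949.
Rounding up: P1 3, P2 4, P3 4 (total 11).

P1 3, P2 4, P3 4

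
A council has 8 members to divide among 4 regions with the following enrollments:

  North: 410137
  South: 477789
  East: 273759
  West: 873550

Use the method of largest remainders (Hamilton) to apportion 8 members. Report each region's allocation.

The standard divisor is 2035235/8 ≈ 254404.375.
Standard quotas: North 1.6121, South 1.8781, East 1.0761, West 3.4337.
Lower quotas: North 1, South 1, East 1, West 3 (sum 6, leaving 2 seats).
Remainders in descending order: South 0.8781, North 0.6121, West 0.4337, East 0.0761.
Largest remainders: South, North receive the extra seats.

North 2, South 2, East 1, West 3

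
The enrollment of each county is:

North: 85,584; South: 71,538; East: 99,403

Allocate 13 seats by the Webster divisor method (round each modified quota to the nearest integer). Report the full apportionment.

Standard divisor 256525/13 ≈ 19732.692; standard quotas: North 4.337, South 3.625, East 5.037.
Rounding to the nearest integer gives North 4, South 4, East 5 — total 13, matching the house size, so no adjustment is needed.

North 4, South 4, East 5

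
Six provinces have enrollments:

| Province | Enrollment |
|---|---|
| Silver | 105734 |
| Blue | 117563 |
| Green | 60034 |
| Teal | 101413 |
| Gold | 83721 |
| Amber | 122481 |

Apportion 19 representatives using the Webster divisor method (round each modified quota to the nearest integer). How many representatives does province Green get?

2

Standard divisor 590946/19 ≈ 31102.421; standard quotas: Silver 3.400, Blue 3.780, Green 1.930, Teal 3.261, Gold 2.692, Amber 3.938.
Rounding to the nearest integer gives Silver 3, Blue 4, Green 2, Teal 3, Gold 3, Amber 4 — total 19, matching the house size, so no adjustment is needed.
Green receives 2.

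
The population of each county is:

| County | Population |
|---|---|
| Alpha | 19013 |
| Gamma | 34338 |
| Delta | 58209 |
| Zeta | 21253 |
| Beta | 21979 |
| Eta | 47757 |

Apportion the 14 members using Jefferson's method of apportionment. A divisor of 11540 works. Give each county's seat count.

Alpha 1; Gamma 2; Delta 5; Zeta 1; Beta 1; Eta 4

With modified divisor 11540: modified quotas Alpha 1.648, Gamma 2.976, Delta 5.044, Zeta 1.842, Beta 1.905, Eta 4.138.
Rounding down: Alpha 1, Gamma 2, Delta 5, Zeta 1, Beta 1, Eta 4 (total 14).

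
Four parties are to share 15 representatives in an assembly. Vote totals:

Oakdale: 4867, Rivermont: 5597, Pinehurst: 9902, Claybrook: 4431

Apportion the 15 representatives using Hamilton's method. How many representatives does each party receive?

The standard divisor is 24797/15 ≈ 1653.133.
Standard quotas: Oakdale 2.9441, Rivermont 3.3857, Pinehurst 5.9898, Claybrook 2.6804.
Lower quotas: Oakdale 2, Rivermont 3, Pinehurst 5, Claybrook 2 (sum 12, leaving 3 seats).
Remainders in descending order: Pinehurst 0.9898, Oakdale 0.9441, Claybrook 0.6804, Rivermont 0.3857.
Largest remainders: Pinehurst, Oakdale, Claybrook receive the extra seats.

Oakdale: 3, Rivermont: 3, Pinehurst: 6, Claybrook: 3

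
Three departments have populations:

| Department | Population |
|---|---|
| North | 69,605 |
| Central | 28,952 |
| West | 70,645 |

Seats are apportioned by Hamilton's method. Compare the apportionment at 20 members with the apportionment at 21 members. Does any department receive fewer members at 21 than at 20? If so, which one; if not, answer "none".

At 20 seats: North 8, Central 4, West 8.
At 21 seats: North 9, Central 3, West 9.
Central drops from 4 to 3.

Central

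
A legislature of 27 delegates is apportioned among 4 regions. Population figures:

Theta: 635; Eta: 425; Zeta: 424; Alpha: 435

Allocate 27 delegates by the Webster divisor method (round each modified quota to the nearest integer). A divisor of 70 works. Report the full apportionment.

Theta: 9; Eta: 6; Zeta: 6; Alpha: 6

With modified divisor 70: modified quotas Theta 9.071, Eta 6.071, Zeta 6.057, Alpha 6.214.
Rounding to the nearest integer: Theta 9, Eta 6, Zeta 6, Alpha 6 (total 27).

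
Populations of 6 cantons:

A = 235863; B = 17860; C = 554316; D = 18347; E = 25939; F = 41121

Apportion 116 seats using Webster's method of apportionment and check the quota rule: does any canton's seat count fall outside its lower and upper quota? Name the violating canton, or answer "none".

Standard quotas: A 30.623, B 2.319, C 71.969, D 2.382, E 3.368, F 5.339.
Webster allocation: A 31, B 2, C 73, D 2, E 3, F 5.
C has quota 71.969 (lower 71, upper 72) but receives 73 — outside the quota interval.

C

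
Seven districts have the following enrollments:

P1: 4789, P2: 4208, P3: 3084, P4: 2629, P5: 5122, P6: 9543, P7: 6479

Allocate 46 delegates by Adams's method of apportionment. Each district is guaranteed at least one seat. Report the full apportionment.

P1 6; P2 5; P3 4; P4 4; P5 7; P6 12; P7 8

Standard divisor 35854/46 ≈ 779.435; standard quotas: P1 6.144, P2 5.399, P3 3.957, P4 3.373, P5 6.571, P6 12.243, P7 8.312.
Rounding up gives 7, 6, 4, 4, 7, 13, 9 = 50 seats, so the divisor must be adjusted.
With modified divisor 850: modified quotas P1 5.634, P2 4.951, P3 3.628, P4 3.093, P5 6.026, P6 11.227, P7 7.622.
Rounding up: P1 6, P2 5, P3 4, P4 4, P5 7, P6 12, P7 8 (total 46).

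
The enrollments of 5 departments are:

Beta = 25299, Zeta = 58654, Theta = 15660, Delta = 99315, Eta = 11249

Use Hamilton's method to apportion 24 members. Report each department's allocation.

Total 210177; standard divisor 210177/24 ≈ 8757.375.
Standard quotas: Beta 2.8889, Zeta 6.6977, Theta 1.7882, Delta 11.3407, Eta 1.2845.
Lower quotas: Beta 2, Zeta 6, Theta 1, Delta 11, Eta 1 (sum 21, leaving 3 seats).
Remainders in descending order: Beta 0.8889, Theta 0.7882, Zeta 0.6977, Delta 0.3407, Eta 0.2845.
The surplus seats go to Beta, Theta, Zeta.

Beta 3, Zeta 7, Theta 2, Delta 11, Eta 1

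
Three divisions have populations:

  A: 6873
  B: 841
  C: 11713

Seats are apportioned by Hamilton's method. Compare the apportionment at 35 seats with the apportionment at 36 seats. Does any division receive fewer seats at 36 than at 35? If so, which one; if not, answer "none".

B

At 35 seats: A 12, B 2, C 21.
At 36 seats: A 13, B 1, C 22.
B drops from 2 to 1.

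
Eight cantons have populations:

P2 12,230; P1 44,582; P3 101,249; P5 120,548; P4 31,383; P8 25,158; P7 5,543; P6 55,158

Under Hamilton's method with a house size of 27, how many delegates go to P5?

Total 395851; standard divisor 395851/27 ≈ 14661.148.
Standard quotas: P2 0.8342, P1 3.0408, P3 6.9059, P5 8.2223, P4 2.1406, P8 1.7160, P7 0.3781, P6 3.7622.
Lower quotas: P2 0, P1 3, P3 6, P5 8, P4 2, P8 1, P7 0, P6 3 (sum 23, leaving 4 seats).
Remainders in descending order: P3 0.9059, P2 0.8342, P6 0.7622, P8 0.7160, P7 0.3781, P5 0.2223, P4 0.1406, P1 0.0408.
The surplus seats go to P3, P2, P6, P8.
P5 receives 8.

8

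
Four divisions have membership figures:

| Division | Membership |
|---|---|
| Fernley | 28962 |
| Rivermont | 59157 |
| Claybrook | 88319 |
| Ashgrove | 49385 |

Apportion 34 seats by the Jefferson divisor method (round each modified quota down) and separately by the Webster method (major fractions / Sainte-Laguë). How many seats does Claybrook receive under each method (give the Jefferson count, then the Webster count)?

14 and 13

Jefferson: Fernley 4, Rivermont 9, Claybrook 14, Ashgrove 7.
Webster: Fernley 4, Rivermont 9, Claybrook 13, Ashgrove 8.
Claybrook gets 14 under Jefferson and 13 under Webster.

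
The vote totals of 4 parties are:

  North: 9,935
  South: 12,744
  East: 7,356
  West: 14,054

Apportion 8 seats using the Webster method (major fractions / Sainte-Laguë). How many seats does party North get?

Standard divisor 44089/8 ≈ 5511.125; standard quotas: North 1.803, South 2.312, East 1.335, West 2.550.
Rounding to the nearest integer gives North 2, South 2, East 1, West 3 — total 8, matching the house size, so no adjustment is needed.
North receives 2.

2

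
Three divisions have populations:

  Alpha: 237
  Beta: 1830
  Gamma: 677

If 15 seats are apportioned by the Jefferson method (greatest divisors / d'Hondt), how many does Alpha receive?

Standard divisor 2744/15 ≈ 182.933; standard quotas: Alpha 1.296, Beta 10.004, Gamma 3.701.
Rounding down gives 1, 10, 3 = 14 seats, so the divisor must be adjusted.
With modified divisor 168: modified quotas Alpha 1.411, Beta 10.893, Gamma 4.030.
Rounding down: Alpha 1, Beta 10, Gamma 4 (total 15).
Alpha receives 1.

1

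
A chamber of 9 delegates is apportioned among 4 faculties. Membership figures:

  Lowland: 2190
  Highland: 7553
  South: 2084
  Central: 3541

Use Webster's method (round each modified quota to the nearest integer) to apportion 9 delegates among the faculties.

Lowland: 1, Highland: 5, South: 1, Central: 2

Standard divisor 15368/9 ≈ 1707.556; standard quotas: Lowland 1.283, Highland 4.423, South 1.220, Central 2.074.
Rounding to the nearest integer gives 1, 4, 1, 2 = 8 seats, so the divisor must be adjusted.
With modified divisor 1600: modified quotas Lowland 1.369, Highland 4.721, South 1.302, Central 2.213.
Rounding to the nearest integer: Lowland 1, Highland 5, South 1, Central 2 (total 9).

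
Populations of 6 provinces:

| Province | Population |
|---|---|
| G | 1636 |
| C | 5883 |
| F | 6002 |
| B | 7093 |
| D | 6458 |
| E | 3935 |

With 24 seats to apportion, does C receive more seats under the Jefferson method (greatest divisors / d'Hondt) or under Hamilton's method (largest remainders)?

Hamilton

Jefferson: G 1, C 4, F 5, B 6, D 5, E 3.
Hamilton: G 1, C 5, F 5, B 5, D 5, E 3.
C gets 4 under Jefferson and 5 under Hamilton.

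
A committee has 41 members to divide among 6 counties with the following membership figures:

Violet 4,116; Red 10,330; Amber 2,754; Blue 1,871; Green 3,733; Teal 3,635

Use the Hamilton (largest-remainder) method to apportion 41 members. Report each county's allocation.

The standard divisor is 26439/41 ≈ 644.854.
Standard quotas: Violet 6.3828, Red 16.0191, Amber 4.2707, Blue 2.9014, Green 5.7889, Teal 5.6369.
Lower quotas: Violet 6, Red 16, Amber 4, Blue 2, Green 5, Teal 5 (sum 38, leaving 3 seats).
Remainders in descending order: Blue 0.9014, Green 0.7889, Teal 0.6369, Violet 0.3828, Amber 0.2707, Red 0.0191.
Largest remainders: Blue, Green, Teal receive the extra seats.

Violet: 6, Red: 16, Amber: 4, Blue: 3, Green: 6, Teal: 6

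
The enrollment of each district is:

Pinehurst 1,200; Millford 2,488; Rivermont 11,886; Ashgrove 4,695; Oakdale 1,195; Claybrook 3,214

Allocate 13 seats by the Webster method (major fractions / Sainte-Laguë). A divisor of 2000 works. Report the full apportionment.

Pinehurst 1; Millford 1; Rivermont 6; Ashgrove 2; Oakdale 1; Claybrook 2

With modified divisor 2000: modified quotas Pinehurst 0.600, Millford 1.244, Rivermont 5.943, Ashgrove 2.348, Oakdale 0.598, Claybrook 1.607.
Rounding to the nearest integer: Pinehurst 1, Millford 1, Rivermont 6, Ashgrove 2, Oakdale 1, Claybrook 2 (total 13).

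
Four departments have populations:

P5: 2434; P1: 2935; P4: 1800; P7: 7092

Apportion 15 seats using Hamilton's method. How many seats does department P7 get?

7

Standard divisor: 14261 ÷ 15 ≈ 950.733.
Standard quotas: P5 2.5601, P1 3.0871, P4 1.8933, P7 7.4595.
Lower quotas: P5 2, P1 3, P4 1, P7 7 (sum 13, leaving 2 seats).
Remainders in descending order: P4 0.8933, P5 0.5601, P7 0.4595, P1 0.0871.
Largest remainders: P4, P5 receive the extra seats.
P7 receives 7.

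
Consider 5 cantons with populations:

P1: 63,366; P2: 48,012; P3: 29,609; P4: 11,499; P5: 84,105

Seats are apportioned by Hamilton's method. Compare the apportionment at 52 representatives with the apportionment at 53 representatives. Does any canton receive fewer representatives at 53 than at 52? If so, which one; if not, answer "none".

At 52 seats: P1 14, P2 11, P3 6, P4 3, P5 18.
At 53 seats: P1 14, P2 11, P3 7, P4 2, P5 19.
P4 drops from 3 to 2.

P4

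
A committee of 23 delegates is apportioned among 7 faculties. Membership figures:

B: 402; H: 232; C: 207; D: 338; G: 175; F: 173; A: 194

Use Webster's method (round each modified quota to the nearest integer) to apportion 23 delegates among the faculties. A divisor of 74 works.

With modified divisor 74: modified quotas B 5.432, H 3.135, C 2.797, D 4.568, G 2.365, F 2.338, A 2.622.
Rounding to the nearest integer: B 5, H 3, C 3, D 5, G 2, F 2, A 3 (total 23).

B: 5, H: 3, C: 3, D: 5, G: 2, F: 2, A: 3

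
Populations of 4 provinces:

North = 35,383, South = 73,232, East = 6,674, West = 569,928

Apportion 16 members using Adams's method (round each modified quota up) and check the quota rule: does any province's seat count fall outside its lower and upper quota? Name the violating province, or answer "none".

West

Standard quotas: North 0.826, South 1.710, East 0.156, West 13.308.
Adams allocation: North 1, South 2, East 1, West 12.
West has quota 13.308 (lower 13, upper 14) but receives 12 — outside the quota interval.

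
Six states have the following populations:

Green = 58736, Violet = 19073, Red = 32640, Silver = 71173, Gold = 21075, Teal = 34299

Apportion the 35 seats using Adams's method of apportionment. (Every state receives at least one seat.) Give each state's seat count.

Green=9, Violet=3, Red=5, Silver=10, Gold=3, Teal=5

Standard divisor 236996/35 ≈ 6771.314; standard quotas: Green 8.674, Violet 2.817, Red 4.820, Silver 10.511, Gold 3.112, Teal 5.065.
Rounding up gives 9, 3, 5, 11, 4, 6 = 38 seats, so the divisor must be adjusted.
With modified divisor 7200: modified quotas Green 8.158, Violet 2.649, Red 4.533, Silver 9.885, Gold 2.927, Teal 4.764.
Rounding up: Green 9, Violet 3, Red 5, Silver 10, Gold 3, Teal 5 (total 35).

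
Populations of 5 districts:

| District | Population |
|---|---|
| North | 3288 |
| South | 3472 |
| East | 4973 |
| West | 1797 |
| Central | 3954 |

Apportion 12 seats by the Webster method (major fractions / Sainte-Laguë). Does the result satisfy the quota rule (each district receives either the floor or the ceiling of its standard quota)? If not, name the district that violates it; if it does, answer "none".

none

Standard quotas: North 2.257, South 2.383, East 3.413, West 1.233, Central 2.714.
Webster allocation: North 2, South 2, East 4, West 1, Central 3.
Every allocation lies between the lower and upper quota.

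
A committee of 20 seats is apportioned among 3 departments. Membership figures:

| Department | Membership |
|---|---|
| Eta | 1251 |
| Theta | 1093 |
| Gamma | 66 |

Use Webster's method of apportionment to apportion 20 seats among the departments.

Standard divisor 2410/20 ≈ 120.5; standard quotas: Eta 10.382, Theta 9.071, Gamma 0.548.
Rounding to the nearest integer gives Eta 10, Theta 9, Gamma 1 — total 20, matching the house size, so no adjustment is needed.

Eta 10, Theta 9, Gamma 1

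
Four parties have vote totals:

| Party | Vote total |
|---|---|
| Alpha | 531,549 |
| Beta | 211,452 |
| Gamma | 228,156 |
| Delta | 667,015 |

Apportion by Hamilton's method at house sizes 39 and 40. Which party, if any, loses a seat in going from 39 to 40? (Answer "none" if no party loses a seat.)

none

At 39 seats: Alpha 13, Beta 5, Gamma 5, Delta 16.
At 40 seats: Alpha 13, Beta 5, Gamma 6, Delta 16.
No party's allocation decreased.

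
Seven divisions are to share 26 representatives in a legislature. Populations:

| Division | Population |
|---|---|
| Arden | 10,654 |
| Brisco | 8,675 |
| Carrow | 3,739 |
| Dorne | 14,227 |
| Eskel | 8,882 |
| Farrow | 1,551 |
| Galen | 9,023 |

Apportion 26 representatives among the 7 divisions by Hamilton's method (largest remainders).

Arden 5; Brisco 4; Carrow 2; Dorne 6; Eskel 4; Farrow 1; Galen 4

Standard divisor: 56751 ÷ 26 ≈ 2182.731.
Standard quotas: Arden 4.8810, Brisco 3.9744, Carrow 1.7130, Dorne 6.5180, Eskel 4.0692, Farrow 0.7106, Galen 4.1338.
Lower quotas: Arden 4, Brisco 3, Carrow 1, Dorne 6, Eskel 4, Farrow 0, Galen 4 (sum 22, leaving 4 seats).
Remainders in descending order: Brisco 0.9744, Arden 0.8810, Carrow 0.7130, Farrow 0.7106, Dorne 0.5180, Galen 0.1338, Eskel 0.0692.
Largest remainders: Brisco, Arden, Carrow, Farrow receive the extra seats.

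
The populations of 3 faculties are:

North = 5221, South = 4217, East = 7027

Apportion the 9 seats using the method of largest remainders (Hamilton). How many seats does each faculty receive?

Total 16465; standard divisor 16465/9 ≈ 1829.444.
Standard quotas: North 2.8539, South 2.3051, East 3.8411.
Lower quotas: North 2, South 2, East 3 (sum 7, leaving 2 seats).
Remainders in descending order: North 0.8539, East 0.8411, South 0.3051.
The surplus seats go to North, East.

North 3; South 2; East 4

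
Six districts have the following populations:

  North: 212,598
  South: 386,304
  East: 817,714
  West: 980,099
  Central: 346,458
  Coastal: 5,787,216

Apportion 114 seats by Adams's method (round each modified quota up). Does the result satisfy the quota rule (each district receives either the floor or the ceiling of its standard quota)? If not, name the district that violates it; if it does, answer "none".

Coastal

Standard quotas: North 2.841, South 5.163, East 10.928, West 13.098, Central 4.630, Coastal 77.340.
Adams allocation: North 3, South 6, East 11, West 13, Central 5, Coastal 76.
Coastal has quota 77.340 (lower 77, upper 78) but receives 76 — outside the quota interval.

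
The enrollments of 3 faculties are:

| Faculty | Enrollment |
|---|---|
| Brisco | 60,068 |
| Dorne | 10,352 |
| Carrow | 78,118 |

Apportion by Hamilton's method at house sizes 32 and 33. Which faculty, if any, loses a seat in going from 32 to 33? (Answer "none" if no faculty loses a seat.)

At 32 seats: Brisco 13, Dorne 2, Carrow 17.
At 33 seats: Brisco 13, Dorne 2, Carrow 18.
No faculty's allocation decreased.

none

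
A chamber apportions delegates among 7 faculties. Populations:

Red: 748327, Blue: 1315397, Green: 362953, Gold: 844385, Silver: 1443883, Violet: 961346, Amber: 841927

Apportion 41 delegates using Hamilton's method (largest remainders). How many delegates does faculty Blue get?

Total 6518218; standard divisor 6518218/41 ≈ 158980.927.
Standard quotas: Red 4.7070, Blue 8.2739, Green 2.2830, Gold 5.3112, Silver 9.0821, Violet 6.0469, Amber 5.2958.
Lower quotas: Red 4, Blue 8, Green 2, Gold 5, Silver 9, Violet 6, Amber 5 (sum 39, leaving 2 seats).
Remainders in descending order: Red 0.7070, Gold 0.3112, Amber 0.2958, Green 0.2830, Blue 0.2739, Silver 0.0821, Violet 0.0469.
Largest remainders: Red, Gold receive the extra seats.
Blue receives 8.

8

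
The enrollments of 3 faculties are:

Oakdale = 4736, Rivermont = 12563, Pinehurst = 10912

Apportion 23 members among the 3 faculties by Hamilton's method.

Oakdale=4, Rivermont=10, Pinehurst=9

The standard divisor is 28211/23 ≈ 1226.565.
Standard quotas: Oakdale 3.8612, Rivermont 10.2424, Pinehurst 8.8964.
Lower quotas: Oakdale 3, Rivermont 10, Pinehurst 8 (sum 21, leaving 2 seats).
Remainders in descending order: Pinehurst 0.8964, Oakdale 0.8612, Rivermont 0.2424.
Largest remainders: Pinehurst, Oakdale receive the extra seats.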